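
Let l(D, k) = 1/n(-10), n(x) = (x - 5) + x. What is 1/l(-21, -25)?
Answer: -25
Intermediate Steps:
n(x) = -5 + 2*x (n(x) = (-5 + x) + x = -5 + 2*x)
l(D, k) = -1/25 (l(D, k) = 1/(-5 + 2*(-10)) = 1/(-5 - 20) = 1/(-25) = -1/25)
1/l(-21, -25) = 1/(-1/25) = -25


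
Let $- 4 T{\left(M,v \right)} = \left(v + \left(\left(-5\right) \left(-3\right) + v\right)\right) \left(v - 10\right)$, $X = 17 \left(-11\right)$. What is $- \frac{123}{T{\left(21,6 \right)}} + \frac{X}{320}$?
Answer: $- \frac{14803}{2880} \approx -5.1399$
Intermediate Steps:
$X = -187$
$T{\left(M,v \right)} = - \frac{\left(-10 + v\right) \left(15 + 2 v\right)}{4}$ ($T{\left(M,v \right)} = - \frac{\left(v + \left(\left(-5\right) \left(-3\right) + v\right)\right) \left(v - 10\right)}{4} = - \frac{\left(v + \left(15 + v\right)\right) \left(-10 + v\right)}{4} = - \frac{\left(15 + 2 v\right) \left(-10 + v\right)}{4} = - \frac{\left(-10 + v\right) \left(15 + 2 v\right)}{4}$)
$- \frac{123}{T{\left(21,6 \right)}} + \frac{X}{320} = - \frac{123}{\frac{75}{2} - \frac{6^{2}}{2} + \frac{5}{4} \cdot 6} - \frac{187}{320} = - \frac{123}{\frac{75}{2} - 18 + \frac{15}{2}} - \frac{187}{320} = - \frac{123}{27} - \frac{187}{320} = \left(-123\right) \frac{1}{27} - \frac{187}{320} = - \frac{41}{9} - \frac{187}{320} = - \frac{14803}{2880}$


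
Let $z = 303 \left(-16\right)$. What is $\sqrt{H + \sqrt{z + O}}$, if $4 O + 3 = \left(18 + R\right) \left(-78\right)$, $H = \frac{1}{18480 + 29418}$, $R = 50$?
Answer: $\frac{\sqrt{5322 + 127456578 i \sqrt{24699}}}{15966} \approx 6.2682 + 6.2682 i$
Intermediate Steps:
$z = -4848$
$H = \frac{1}{47898} \approx 2.0878 \cdot 10^{-5}$
$O = - \frac{5307}{4}$ ($O = - \frac{3}{4} + \frac{\left(18 + 50\right) \left(-78\right)}{4} = - \frac{3}{4} + \frac{68 \left(-78\right)}{4} = - \frac{3}{4} + \frac{1}{4} \left(-5304\right) = - \frac{3}{4} - 1326 = - \frac{5307}{4} \approx -1326.8$)
$\sqrt{H + \sqrt{z + O}} = \sqrt{\frac{1}{47898} + \sqrt{-4848 - \frac{5307}{4}}} = \sqrt{\frac{1}{47898} + \sqrt{- \frac{24699}{4}}} = \sqrt{\frac{1}{47898} + \frac{i \sqrt{24699}}{2}}$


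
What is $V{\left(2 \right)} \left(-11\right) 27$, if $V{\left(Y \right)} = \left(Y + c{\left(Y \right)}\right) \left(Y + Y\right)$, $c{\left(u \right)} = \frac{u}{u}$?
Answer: $-3564$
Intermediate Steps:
$c{\left(u \right)} = 1$
$V{\left(Y \right)} = 2 Y \left(1 + Y\right)$ ($V{\left(Y \right)} = \left(Y + 1\right) \left(Y + Y\right) = \left(1 + Y\right) 2 Y = 2 Y \left(1 + Y\right)$)
$V{\left(2 \right)} \left(-11\right) 27 = 2 \cdot 2 \left(1 + 2\right) \left(-11\right) 27 = 2 \cdot 2 \cdot 3 \left(-11\right) 27 = 12 \left(-11\right) 27 = \left(-132\right) 27 = -3564$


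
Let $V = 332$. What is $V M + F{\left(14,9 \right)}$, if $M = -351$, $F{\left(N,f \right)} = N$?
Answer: $-116518$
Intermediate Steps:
$V M + F{\left(14,9 \right)} = 332 \left(-351\right) + 14 = -116532 + 14 = -116518$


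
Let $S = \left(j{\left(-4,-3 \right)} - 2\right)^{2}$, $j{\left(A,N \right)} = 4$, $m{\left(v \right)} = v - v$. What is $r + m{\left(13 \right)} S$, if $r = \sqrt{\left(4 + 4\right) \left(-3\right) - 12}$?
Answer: $6 i \approx 6.0 i$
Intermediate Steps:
$m{\left(v \right)} = 0$
$r = 6 i$ ($r = \sqrt{8 \left(-3\right) - 12} = \sqrt{-24 - 12} = \sqrt{-36} = 6 i \approx 6.0 i$)
$S = 4$ ($S = \left(4 - 2\right)^{2} = 2^{2} = 4$)
$r + m{\left(13 \right)} S = 6 i + 0 \cdot 4 = 6 i + 0 = 6 i$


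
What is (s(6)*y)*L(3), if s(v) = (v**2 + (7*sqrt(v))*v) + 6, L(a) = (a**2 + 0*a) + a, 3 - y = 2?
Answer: 504 + 504*sqrt(6) ≈ 1738.5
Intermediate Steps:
y = 1 (y = 3 - 1*2 = 3 - 2 = 1)
L(a) = a + a**2 (L(a) = (a**2 + 0) + a = a**2 + a = a + a**2)
s(v) = 6 + v**2 + 7*v**(3/2) (s(v) = (v**2 + 7*v**(3/2)) + 6 = 6 + v**2 + 7*v**(3/2))
(s(6)*y)*L(3) = ((6 + 6**2 + 7*6**(3/2))*1)*(3*(1 + 3)) = ((6 + 36 + 7*(6*sqrt(6)))*1)*(3*4) = ((6 + 36 + 42*sqrt(6))*1)*12 = ((42 + 42*sqrt(6))*1)*12 = (42 + 42*sqrt(6))*12 = 504 + 504*sqrt(6)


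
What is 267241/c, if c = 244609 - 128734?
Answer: 267241/115875 ≈ 2.3063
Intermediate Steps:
c = 115875
267241/c = 267241/115875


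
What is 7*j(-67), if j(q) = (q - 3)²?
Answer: 34300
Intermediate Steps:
j(q) = (-3 + q)²
7*j(-67) = 7*(-3 - 67)² = 7*(-70)² = 7*4900 = 34300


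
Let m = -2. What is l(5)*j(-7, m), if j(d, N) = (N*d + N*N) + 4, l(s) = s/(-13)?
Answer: -110/13 ≈ -8.4615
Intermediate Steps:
l(s) = -s/13 (l(s) = s*(-1/13) = -s/13)
j(d, N) = 4 + N² + N*d (j(d, N) = (N*d + N²) + 4 = (N² + N*d) + 4 = 4 + N² + N*d)
l(5)*j(-7, m) = (-1/13*5)*(4 + (-2)² - 2*(-7)) = -5*(4 + 4 + 14)/13 = -5/13*22 = -110/13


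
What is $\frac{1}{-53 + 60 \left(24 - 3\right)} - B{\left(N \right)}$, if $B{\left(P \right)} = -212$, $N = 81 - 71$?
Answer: $\frac{255885}{1207} \approx 212.0$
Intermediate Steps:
$N = 10$ ($N = 81 - 71 = 10$)
$\frac{1}{-53 + 60 \left(24 - 3\right)} - B{\left(N \right)} = \frac{1}{-53 + 60 \left(24 - 3\right)} - -212 = \frac{1}{-53 + 60 \cdot 21} + 212 = \frac{1}{-53 + 1260} + 212 = \frac{1}{1207} + 212 = \frac{255885}{1207}$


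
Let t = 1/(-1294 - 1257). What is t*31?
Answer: -31/2551 ≈ -0.012152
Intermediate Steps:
t = -1/2551 (t = 1/(-2551) = -1/2551 ≈ -0.00039200)
t*31 = -1/2551*31 = -31/2551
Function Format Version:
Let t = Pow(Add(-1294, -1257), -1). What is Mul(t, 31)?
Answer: Rational(-31, 2551) ≈ -0.012152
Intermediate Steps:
t = Rational(-1, 2551) (t = Pow(-2551, -1) = Rational(-1, 2551) ≈ -0.00039200)
Mul(t, 31) = Mul(Rational(-1, 2551), 31) = Rational(-31, 2551)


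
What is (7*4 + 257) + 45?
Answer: 330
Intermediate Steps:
(7*4 + 257) + 45 = (28 + 257) + 45 = 285 + 45 = 330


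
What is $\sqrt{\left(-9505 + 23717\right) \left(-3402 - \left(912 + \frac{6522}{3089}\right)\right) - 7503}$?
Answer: $\frac{i \sqrt{585378510815487}}{3089} \approx 7832.5 i$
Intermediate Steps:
$\sqrt{\left(-9505 + 23717\right) \left(-3402 - \left(912 + \frac{6522}{3089}\right)\right) - 7503} = \sqrt{14212 \left(-3402 - \frac{2823690}{3089}\right) - 7503} = \sqrt{14212 \left(- \frac{13332468}{3089}\right) - 7503} = \sqrt{- \frac{189481035216}{3089} - 7503} = \sqrt{- \frac{189504211983}{3089}} = \frac{i \sqrt{585378510815487}}{3089}$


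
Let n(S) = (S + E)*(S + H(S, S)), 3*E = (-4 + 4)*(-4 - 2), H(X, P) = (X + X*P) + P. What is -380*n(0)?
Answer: 0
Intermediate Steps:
H(X, P) = P + X + P*X (H(X, P) = (X + P*X) + P = P + X + P*X)
E = 0 (E = ((-4 + 4)*(-4 - 2))/3 = (0*(-6))/3 = (1/3)*0 = 0)
n(S) = S*(S**2 + 3*S) (n(S) = (S + 0)*(S + (S + S + S*S)) = S*(S + (S + S + S**2)) = S*(S + (S**2 + 2*S)) = S*(S**2 + 3*S))
-380*n(0) = -380*0**2*(3 + 0) = -0*3 = -380*0 = 0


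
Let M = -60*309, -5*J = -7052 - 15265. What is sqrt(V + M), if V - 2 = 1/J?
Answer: I*sqrt(9232822777497)/22317 ≈ 136.15*I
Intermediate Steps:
J = 22317/5 (J = -(-7052 - 15265)/5 = -1/5*(-22317) = 22317/5 ≈ 4463.4)
V = 44639/22317 (V = 2 + 1/(22317/5) = 2 + 5/22317 = 44639/22317 ≈ 2.0002)
M = -18540
sqrt(V + M) = sqrt(44639/22317 - 18540) = sqrt(-413712541/22317) = I*sqrt(9232822777497)/22317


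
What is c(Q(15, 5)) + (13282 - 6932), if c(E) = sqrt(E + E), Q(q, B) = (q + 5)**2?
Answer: 6350 + 20*sqrt(2) ≈ 6378.3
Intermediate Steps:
Q(q, B) = (5 + q)**2
c(E) = sqrt(2)*sqrt(E) (c(E) = sqrt(2*E) = sqrt(2)*sqrt(E))
c(Q(15, 5)) + (13282 - 6932) = sqrt(2)*sqrt((5 + 15)**2) + (13282 - 6932) = sqrt(2)*sqrt(20**2) + 6350 = sqrt(2)*sqrt(400) + 6350 = sqrt(2)*20 + 6350 = 20*sqrt(2) + 6350 = 6350 + 20*sqrt(2)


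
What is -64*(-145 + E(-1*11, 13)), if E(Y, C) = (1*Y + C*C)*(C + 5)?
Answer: -172736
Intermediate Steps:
E(Y, C) = (5 + C)*(Y + C**2) (E(Y, C) = (Y + C**2)*(5 + C) = (5 + C)*(Y + C**2))
-64*(-145 + E(-1*11, 13)) = -64*(-145 + (13**3 + 5*(-1*11) + 5*13**2 + 13*(-1*11))) = -64*(-145 + (2197 + 5*(-11) + 5*169 + 13*(-11))) = -64*(-145 + (2197 - 55 + 845 - 143)) = -64*(-145 + 2844) = -64*2699 = -172736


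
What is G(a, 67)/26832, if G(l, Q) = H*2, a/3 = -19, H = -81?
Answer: -27/4472 ≈ -0.0060376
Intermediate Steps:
a = -57 (a = 3*(-19) = -57)
G(l, Q) = -162 (G(l, Q) = -81*2 = -162)
G(a, 67)/26832 = -162/26832 = -162*1/26832 = -27/4472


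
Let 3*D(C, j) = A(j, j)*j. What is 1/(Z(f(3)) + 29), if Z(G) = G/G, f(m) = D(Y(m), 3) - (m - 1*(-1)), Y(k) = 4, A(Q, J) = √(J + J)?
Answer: 1/30 ≈ 0.033333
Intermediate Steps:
A(Q, J) = √2*√J (A(Q, J) = √(2*J) = √2*√J)
D(C, j) = √2*j^(3/2)/3 (D(C, j) = ((√2*√j)*j)/3 = (√2*j^(3/2))/3 = √2*j^(3/2)/3)
f(m) = -1 + √6 - m (f(m) = √2*3^(3/2)/3 - (m - 1*(-1)) = √2*(3*√3)/3 - (m + 1) = √6 - (1 + m) = √6 + (-1 - m) = -1 + √6 - m)
Z(G) = 1
1/(Z(f(3)) + 29) = 1/(1 + 29) = 1/30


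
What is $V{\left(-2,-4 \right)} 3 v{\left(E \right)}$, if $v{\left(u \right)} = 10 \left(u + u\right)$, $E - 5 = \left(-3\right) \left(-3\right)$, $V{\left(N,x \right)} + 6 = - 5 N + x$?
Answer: $0$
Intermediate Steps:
$V{\left(N,x \right)} = -6 + x - 5 N$ ($V{\left(N,x \right)} = -6 - \left(- x + 5 N\right) = -6 + x - 5 N$)
$E = 14$ ($E = 5 - -9 = 5 + 9 = 14$)
$v{\left(u \right)} = 20 u$ ($v{\left(u \right)} = 10 \cdot 2 u = 20 u$)
$V{\left(-2,-4 \right)} 3 v{\left(E \right)} = \left(-6 - 4 - -10\right) 3 \cdot 20 \cdot 14 = \left(-6 - 4 + 10\right) 3 \cdot 280 = 0 \cdot 3 \cdot 280 = 0 \cdot 280 = 0$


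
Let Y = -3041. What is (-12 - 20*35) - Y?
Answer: 2329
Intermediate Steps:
(-12 - 20*35) - Y = (-12 - 20*35) - 1*(-3041) = (-12 - 700) + 3041 = -712 + 3041 = 2329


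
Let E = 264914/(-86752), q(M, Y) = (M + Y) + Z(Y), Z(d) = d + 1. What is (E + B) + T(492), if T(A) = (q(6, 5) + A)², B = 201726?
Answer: 19987831975/43376 ≈ 4.6080e+5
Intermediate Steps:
Z(d) = 1 + d
q(M, Y) = 1 + M + 2*Y (q(M, Y) = (M + Y) + (1 + Y) = 1 + M + 2*Y)
E = -132457/43376 (E = 264914*(-1/86752) = -132457/43376 ≈ -3.0537)
T(A) = (17 + A)² (T(A) = ((1 + 6 + 2*5) + A)² = ((1 + 6 + 10) + A)² = (17 + A)²)
(E + B) + T(492) = (-132457/43376 + 201726) + (17 + 492)² = 8749934519/43376 + 509² = 8749934519/43376 + 259081 = 19987831975/43376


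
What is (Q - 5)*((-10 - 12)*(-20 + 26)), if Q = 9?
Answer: -528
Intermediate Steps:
(Q - 5)*((-10 - 12)*(-20 + 26)) = (9 - 5)*((-10 - 12)*(-20 + 26)) = 4*(-22*6) = 4*(-132) = -528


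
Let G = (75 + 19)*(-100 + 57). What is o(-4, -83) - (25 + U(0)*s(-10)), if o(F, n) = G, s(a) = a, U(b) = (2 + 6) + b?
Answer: -3987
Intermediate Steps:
U(b) = 8 + b
G = -4042 (G = 94*(-43) = -4042)
o(F, n) = -4042
o(-4, -83) - (25 + U(0)*s(-10)) = -4042 - (25 + (8 + 0)*(-10)) = -4042 - (25 + 8*(-10)) = -4042 - (25 - 80) = -4042 - 1*(-55) = -4042 + 55 = -3987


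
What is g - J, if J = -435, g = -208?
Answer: 227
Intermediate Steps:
g - J = -208 - 1*(-435) = -208 + 435 = 227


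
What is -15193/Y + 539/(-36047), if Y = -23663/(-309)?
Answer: -15385484936/77543651 ≈ -198.41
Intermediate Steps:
Y = 23663/309 (Y = -23663*(-1/309) = 23663/309 ≈ 76.579)
-15193/Y + 539/(-36047) = -15193/23663/309 + 539/(-36047) = -15193*309/23663 + 539*(-1/36047) = -4694637/23663 - 49/3277 = -15385484936/77543651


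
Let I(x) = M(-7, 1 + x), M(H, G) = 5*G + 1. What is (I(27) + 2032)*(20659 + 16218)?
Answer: 80133721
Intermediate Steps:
M(H, G) = 1 + 5*G
I(x) = 6 + 5*x (I(x) = 1 + 5*(1 + x) = 1 + (5 + 5*x) = 6 + 5*x)
(I(27) + 2032)*(20659 + 16218) = ((6 + 5*27) + 2032)*(20659 + 16218) = ((6 + 135) + 2032)*36877 = (141 + 2032)*36877 = 2173*36877 = 80133721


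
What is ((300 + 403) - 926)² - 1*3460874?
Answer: -3411145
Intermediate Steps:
((300 + 403) - 926)² - 1*3460874 = (703 - 926)² - 3460874 = (-223)² - 3460874 = 49729 - 3460874 = -3411145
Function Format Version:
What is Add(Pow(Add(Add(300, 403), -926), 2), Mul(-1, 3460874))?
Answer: -3411145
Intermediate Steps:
Add(Pow(Add(Add(300, 403), -926), 2), Mul(-1, 3460874)) = Add(Pow(Add(703, -926), 2), -3460874) = Add(Pow(-223, 2), -3460874) = Add(49729, -3460874) = -3411145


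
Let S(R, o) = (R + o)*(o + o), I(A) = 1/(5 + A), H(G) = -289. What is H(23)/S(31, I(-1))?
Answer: -2312/125 ≈ -18.496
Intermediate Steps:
S(R, o) = 2*o*(R + o) (S(R, o) = (R + o)*(2*o) = 2*o*(R + o))
H(23)/S(31, I(-1)) = -289*(5 - 1)/(2*(31 + 1/(5 - 1))) = -289*2/(31 + 1/4) = -289/(2*(1/4)*(125/4)) = -289/125/8 = -289*8/125 = -2312/125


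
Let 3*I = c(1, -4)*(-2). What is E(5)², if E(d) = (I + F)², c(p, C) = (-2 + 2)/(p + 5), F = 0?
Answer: 0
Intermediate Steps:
c(p, C) = 0 (c(p, C) = 0/(5 + p) = 0)
I = 0 (I = (0*(-2))/3 = (⅓)*0 = 0)
E(d) = 0 (E(d) = (0 + 0)² = 0² = 0)
E(5)² = 0² = 0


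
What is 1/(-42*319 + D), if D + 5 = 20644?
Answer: 1/7241 ≈ 0.00013810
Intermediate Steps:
D = 20639 (D = -5 + 20644 = 20639)
1/(-42*319 + D) = 1/(-42*319 + 20639) = 1/(-13398 + 20639) = 1/7241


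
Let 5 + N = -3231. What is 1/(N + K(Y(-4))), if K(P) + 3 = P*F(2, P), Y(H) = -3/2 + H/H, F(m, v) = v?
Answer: -4/12955 ≈ -0.00030876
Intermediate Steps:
Y(H) = -1/2 (Y(H) = -3*1/2 + 1 = -3/2 + 1 = -1/2)
K(P) = -3 + P**2 (K(P) = -3 + P*P = -3 + P**2)
N = -3236 (N = -5 - 3231 = -3236)
1/(N + K(Y(-4))) = 1/(-3236 + (-3 + (-1/2)**2)) = 1/(-3236 + (-3 + 1/4)) = 1/(-3236 - 11/4) = 1/(-12955/4) = -4/12955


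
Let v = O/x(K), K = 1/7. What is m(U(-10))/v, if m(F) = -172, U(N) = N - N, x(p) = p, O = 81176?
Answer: -43/142058 ≈ -0.00030269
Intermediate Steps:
K = ⅐ ≈ 0.14286
U(N) = 0
v = 568232 (v = 81176/(⅐) = 81176*7 = 568232)
m(U(-10))/v = -172/568232 = -172*1/568232 = -43/142058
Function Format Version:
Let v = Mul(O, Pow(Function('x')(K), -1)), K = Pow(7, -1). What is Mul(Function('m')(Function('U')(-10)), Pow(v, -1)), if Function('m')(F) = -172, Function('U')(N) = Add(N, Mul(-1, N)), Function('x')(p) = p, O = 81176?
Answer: Rational(-43, 142058) ≈ -0.00030269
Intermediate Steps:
K = Rational(1, 7) ≈ 0.14286
Function('U')(N) = 0
v = 568232 (v = Mul(81176, Pow(Rational(1, 7), -1)) = Mul(81176, 7) = 568232)
Mul(Function('m')(Function('U')(-10)), Pow(v, -1)) = Mul(-172, Pow(568232, -1)) = Mul(-172, Rational(1, 568232)) = Rational(-43, 142058)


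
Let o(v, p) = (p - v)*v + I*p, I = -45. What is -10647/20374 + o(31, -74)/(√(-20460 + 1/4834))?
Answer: -10647/20374 - 75*I*√478100190926/98903639 ≈ -0.52258 - 0.52433*I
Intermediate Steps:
o(v, p) = -45*p + v*(p - v) (o(v, p) = (p - v)*v - 45*p = v*(p - v) - 45*p = -45*p + v*(p - v))
-10647/20374 + o(31, -74)/(√(-20460 + 1/4834)) = -10647/20374 + (-1*31² - 45*(-74) - 74*31)/(√(-20460 + 1/4834)) = -10647*1/20374 + (-1*961 + 3330 - 2294)/(√(-20460 + 1/4834)) = -10647/20374 + (-961 + 3330 - 2294)/(√(-98903639/4834)) = -10647/20374 + 75/((I*√478100190926/4834)) = -10647/20374 + 75*(-I*√478100190926/98903639) = -10647/20374 - 75*I*√478100190926/98903639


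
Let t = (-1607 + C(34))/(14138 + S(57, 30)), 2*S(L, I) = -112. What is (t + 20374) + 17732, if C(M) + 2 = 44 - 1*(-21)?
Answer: 268303574/7041 ≈ 38106.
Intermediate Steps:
S(L, I) = -56 (S(L, I) = (1/2)*(-112) = -56)
C(M) = 63 (C(M) = -2 + (44 - 1*(-21)) = -2 + (44 + 21) = -2 + 65 = 63)
t = -772/7041 (t = (-1607 + 63)/(14138 - 56) = -1544/14082 = -1544*1/14082 = -772/7041 ≈ -0.10964)
(t + 20374) + 17732 = (-772/7041 + 20374) + 17732 = 143452562/7041 + 17732 = 268303574/7041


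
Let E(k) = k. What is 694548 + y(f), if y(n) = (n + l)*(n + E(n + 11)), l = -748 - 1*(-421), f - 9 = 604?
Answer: 1048330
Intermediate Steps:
f = 613 (f = 9 + 604 = 613)
l = -327 (l = -748 + 421 = -327)
y(n) = (-327 + n)*(11 + 2*n) (y(n) = (n - 327)*(n + (n + 11)) = (-327 + n)*(n + (11 + n)) = (-327 + n)*(11 + 2*n))
694548 + y(f) = 694548 + (-3597 - 643*613 + 2*613²) = 694548 + (-3597 - 394159 + 2*375769) = 694548 + (-3597 - 394159 + 751538) = 694548 + 353782 = 1048330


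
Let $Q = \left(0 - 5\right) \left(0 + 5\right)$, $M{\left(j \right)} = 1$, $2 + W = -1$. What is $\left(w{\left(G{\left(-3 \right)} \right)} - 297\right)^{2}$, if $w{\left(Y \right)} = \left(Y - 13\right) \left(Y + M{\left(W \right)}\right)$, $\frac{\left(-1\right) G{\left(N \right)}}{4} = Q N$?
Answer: $8703024100$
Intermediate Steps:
$W = -3$ ($W = -2 - 1 = -3$)
$Q = -25$ ($Q = \left(-5\right) 5 = -25$)
$G{\left(N \right)} = 100 N$ ($G{\left(N \right)} = - 4 \left(- 25 N\right) = 100 N$)
$w{\left(Y \right)} = \left(1 + Y\right) \left(-13 + Y\right)$ ($w{\left(Y \right)} = \left(Y - 13\right) \left(Y + 1\right) = \left(-13 + Y\right) \left(1 + Y\right) = \left(1 + Y\right) \left(-13 + Y\right)$)
$\left(w{\left(G{\left(-3 \right)} \right)} - 297\right)^{2} = \left(\left(-13 + \left(100 \left(-3\right)\right)^{2} - 12 \cdot 100 \left(-3\right)\right) - 297\right)^{2} = \left(\left(-13 + \left(-300\right)^{2} - -3600\right) - 297\right)^{2} = \left(\left(-13 + 90000 + 3600\right) - 297\right)^{2} = \left(93587 - 297\right)^{2} = 93290^{2} = 8703024100$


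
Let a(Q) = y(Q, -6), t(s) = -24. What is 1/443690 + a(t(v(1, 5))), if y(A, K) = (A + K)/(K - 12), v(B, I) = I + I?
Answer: 2218453/1331070 ≈ 1.6667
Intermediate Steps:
v(B, I) = 2*I
y(A, K) = (A + K)/(-12 + K)
a(Q) = ⅓ - Q/18 (a(Q) = (Q - 6)/(-12 - 6) = (-6 + Q)/(-18) = -(-6 + Q)/18 = ⅓ - Q/18)
1/443690 + a(t(v(1, 5))) = 1/443690 + (⅓ - 1/18*(-24)) = 1/443690 + (⅓ + 4/3) = 1/443690 + 5/3 = 2218453/1331070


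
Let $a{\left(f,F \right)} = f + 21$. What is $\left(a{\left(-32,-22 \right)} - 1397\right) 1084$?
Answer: $-1526272$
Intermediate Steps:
$a{\left(f,F \right)} = 21 + f$
$\left(a{\left(-32,-22 \right)} - 1397\right) 1084 = \left(\left(21 - 32\right) - 1397\right) 1084 = \left(-11 - 1397\right) 1084 = \left(-1408\right) 1084 = -1526272$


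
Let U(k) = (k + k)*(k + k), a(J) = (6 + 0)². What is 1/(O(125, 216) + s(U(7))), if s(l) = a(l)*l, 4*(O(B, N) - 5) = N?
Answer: 1/7115 ≈ 0.00014055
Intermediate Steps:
a(J) = 36 (a(J) = 6² = 36)
U(k) = 4*k² (U(k) = (2*k)*(2*k) = 4*k²)
O(B, N) = 5 + N/4
s(l) = 36*l
1/(O(125, 216) + s(U(7))) = 1/((5 + (¼)*216) + 36*(4*7²)) = 1/((5 + 54) + 36*(4*49)) = 1/(59 + 36*196) = 1/(59 + 7056) = 1/7115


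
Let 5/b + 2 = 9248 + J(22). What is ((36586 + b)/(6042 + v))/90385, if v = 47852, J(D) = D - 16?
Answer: 338493677/45068427425880 ≈ 7.5107e-6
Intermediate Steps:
J(D) = -16 + D
b = 5/9252 (b = 5/(-2 + (9248 + (-16 + 22))) = 5/(-2 + (9248 + 6)) = 5/(-2 + 9254) = 5/9252 ≈ 0.00054042)
((36586 + b)/(6042 + v))/90385 = ((36586 + 5/9252)/(6042 + 47852))/90385 = ((338493677/9252)/53894)*(1/90385) = ((338493677/9252)*(1/53894))*(1/90385) = (338493677/498627288)*(1/90385) = 338493677/45068427425880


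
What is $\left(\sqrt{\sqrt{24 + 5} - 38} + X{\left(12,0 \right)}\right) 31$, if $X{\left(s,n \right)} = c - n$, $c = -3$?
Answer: $-93 + 31 i \sqrt{38 - \sqrt{29}} \approx -93.0 + 177.04 i$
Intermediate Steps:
$X{\left(s,n \right)} = -3 - n$
$\left(\sqrt{\sqrt{24 + 5} - 38} + X{\left(12,0 \right)}\right) 31 = \left(\sqrt{\sqrt{24 + 5} - 38} - 3\right) 31 = \left(\sqrt{\sqrt{29} - 38} + \left(-3 + 0\right)\right) 31 = \left(\sqrt{-38 + \sqrt{29}} - 3\right) 31 = \left(-3 + \sqrt{-38 + \sqrt{29}}\right) 31 = -93 + 31 \sqrt{-38 + \sqrt{29}}$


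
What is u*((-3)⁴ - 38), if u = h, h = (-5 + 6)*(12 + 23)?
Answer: 1505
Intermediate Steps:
h = 35 (h = 1*35 = 35)
u = 35
u*((-3)⁴ - 38) = 35*((-3)⁴ - 38) = 35*(81 - 38) = 35*43 = 1505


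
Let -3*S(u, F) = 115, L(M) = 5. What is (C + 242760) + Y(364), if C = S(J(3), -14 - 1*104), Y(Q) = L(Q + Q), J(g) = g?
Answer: 728180/3 ≈ 2.4273e+5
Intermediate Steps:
S(u, F) = -115/3 (S(u, F) = -⅓*115 = -115/3)
Y(Q) = 5
C = -115/3 ≈ -38.333
(C + 242760) + Y(364) = (-115/3 + 242760) + 5 = 728165/3 + 5 = 728180/3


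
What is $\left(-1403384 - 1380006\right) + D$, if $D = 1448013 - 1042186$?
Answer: $-2377563$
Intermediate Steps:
$D = 405827$ ($D = 1448013 - 1042186 = 405827$)
$\left(-1403384 - 1380006\right) + D = \left(-1403384 - 1380006\right) + 405827 = -2783390 + 405827 = -2377563$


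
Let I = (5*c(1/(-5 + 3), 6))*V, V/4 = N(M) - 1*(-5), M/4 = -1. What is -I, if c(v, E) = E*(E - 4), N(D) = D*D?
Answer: -5040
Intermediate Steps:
M = -4 (M = 4*(-1) = -4)
N(D) = D²
c(v, E) = E*(-4 + E)
V = 84 (V = 4*((-4)² - 1*(-5)) = 4*(16 + 5) = 4*21 = 84)
I = 5040 (I = (5*(6*(-4 + 6)))*84 = (5*(6*2))*84 = (5*12)*84 = 60*84 = 5040)
-I = -1*5040 = -5040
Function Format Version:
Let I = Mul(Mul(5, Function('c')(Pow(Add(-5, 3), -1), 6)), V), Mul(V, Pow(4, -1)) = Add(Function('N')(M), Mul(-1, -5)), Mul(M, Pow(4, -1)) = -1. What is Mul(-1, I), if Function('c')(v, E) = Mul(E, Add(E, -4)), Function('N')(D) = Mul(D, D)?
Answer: -5040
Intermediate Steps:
M = -4 (M = Mul(4, -1) = -4)
Function('N')(D) = Pow(D, 2)
Function('c')(v, E) = Mul(E, Add(-4, E))
V = 84 (V = Mul(4, Add(Pow(-4, 2), Mul(-1, -5))) = Mul(4, Add(16, 5)) = Mul(4, 21) = 84)
I = 5040 (I = Mul(Mul(5, Mul(6, Add(-4, 6))), 84) = Mul(Mul(5, Mul(6, 2)), 84) = Mul(Mul(5, 12), 84) = Mul(60, 84) = 5040)
Mul(-1, I) = Mul(-1, 5040) = -5040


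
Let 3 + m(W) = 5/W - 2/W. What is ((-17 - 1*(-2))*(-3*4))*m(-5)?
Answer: -648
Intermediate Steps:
m(W) = -3 + 3/W (m(W) = -3 + (5/W - 2/W) = -3 + 3/W)
((-17 - 1*(-2))*(-3*4))*m(-5) = ((-17 - 1*(-2))*(-3*4))*(-3 + 3/(-5)) = ((-17 + 2)*(-12))*(-3 + 3*(-1/5)) = (-15*(-12))*(-3 - 3/5) = 180*(-18/5) = -648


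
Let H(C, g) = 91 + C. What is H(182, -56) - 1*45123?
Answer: -44850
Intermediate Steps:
H(182, -56) - 1*45123 = (91 + 182) - 1*45123 = 273 - 45123 = -44850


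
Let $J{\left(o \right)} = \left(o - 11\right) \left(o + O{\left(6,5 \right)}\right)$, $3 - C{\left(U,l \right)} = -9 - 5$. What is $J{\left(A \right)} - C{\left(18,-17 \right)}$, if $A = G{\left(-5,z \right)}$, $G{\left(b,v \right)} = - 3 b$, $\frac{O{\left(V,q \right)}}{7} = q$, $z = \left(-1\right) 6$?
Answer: $183$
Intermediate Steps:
$C{\left(U,l \right)} = 17$ ($C{\left(U,l \right)} = 3 - \left(-9 - 5\right) = 3 - -14 = 3 + 14 = 17$)
$z = -6$
$O{\left(V,q \right)} = 7 q$
$A = 15$ ($A = \left(-3\right) \left(-5\right) = 15$)
$J{\left(o \right)} = \left(-11 + o\right) \left(35 + o\right)$ ($J{\left(o \right)} = \left(o - 11\right) \left(o + 7 \cdot 5\right) = \left(-11 + o\right) \left(o + 35\right) = \left(-11 + o\right) \left(35 + o\right)$)
$J{\left(A \right)} - C{\left(18,-17 \right)} = \left(-385 + 15^{2} + 24 \cdot 15\right) - 17 = \left(-385 + 225 + 360\right) - 17 = 200 - 17 = 183$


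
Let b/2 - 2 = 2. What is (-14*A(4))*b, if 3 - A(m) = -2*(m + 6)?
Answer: -2576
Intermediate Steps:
b = 8 (b = 4 + 2*2 = 4 + 4 = 8)
A(m) = 15 + 2*m (A(m) = 3 - (-2)*(m + 6) = 3 - (-2)*(6 + m) = 3 - (-12 - 2*m) = 3 + (12 + 2*m) = 15 + 2*m)
(-14*A(4))*b = -14*(15 + 2*4)*8 = -14*(15 + 8)*8 = -14*23*8 = -322*8 = -2576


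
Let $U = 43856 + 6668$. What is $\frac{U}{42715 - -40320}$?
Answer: $\frac{50524}{83035} \approx 0.60847$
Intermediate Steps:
$U = 50524$
$\frac{U}{42715 - -40320} = \frac{50524}{42715 - -40320} = \frac{50524}{42715 + 40320} = \frac{50524}{83035}$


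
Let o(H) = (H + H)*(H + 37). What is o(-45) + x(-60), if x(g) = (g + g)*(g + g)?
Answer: 15120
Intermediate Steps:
x(g) = 4*g² (x(g) = (2*g)*(2*g) = 4*g²)
o(H) = 2*H*(37 + H) (o(H) = (2*H)*(37 + H) = 2*H*(37 + H))
o(-45) + x(-60) = 2*(-45)*(37 - 45) + 4*(-60)² = 2*(-45)*(-8) + 4*3600 = 720 + 14400 = 15120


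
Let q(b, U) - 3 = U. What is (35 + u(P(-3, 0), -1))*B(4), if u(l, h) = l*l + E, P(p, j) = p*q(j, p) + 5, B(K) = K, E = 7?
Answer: 268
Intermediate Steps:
q(b, U) = 3 + U
P(p, j) = 5 + p*(3 + p) (P(p, j) = p*(3 + p) + 5 = 5 + p*(3 + p))
u(l, h) = 7 + l² (u(l, h) = l*l + 7 = l² + 7 = 7 + l²)
(35 + u(P(-3, 0), -1))*B(4) = (35 + (7 + (5 - 3*(3 - 3))²))*4 = (35 + (7 + (5 - 3*0)²))*4 = (35 + (7 + (5 + 0)²))*4 = (35 + (7 + 5²))*4 = (35 + (7 + 25))*4 = (35 + 32)*4 = 67*4 = 268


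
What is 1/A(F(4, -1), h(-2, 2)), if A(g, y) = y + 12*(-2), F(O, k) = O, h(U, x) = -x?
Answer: -1/26 ≈ -0.038462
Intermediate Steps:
A(g, y) = -24 + y (A(g, y) = y - 24 = -24 + y)
1/A(F(4, -1), h(-2, 2)) = 1/(-24 - 1*2) = 1/(-24 - 2) = 1/(-26) = -1/26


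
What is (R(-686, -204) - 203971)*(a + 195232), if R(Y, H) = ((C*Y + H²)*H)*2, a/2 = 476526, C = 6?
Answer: -17802961835764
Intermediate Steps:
a = 953052 (a = 2*476526 = 953052)
R(Y, H) = 2*H*(H² + 6*Y) (R(Y, H) = ((6*Y + H²)*H)*2 = ((H² + 6*Y)*H)*2 = (H*(H² + 6*Y))*2 = 2*H*(H² + 6*Y))
(R(-686, -204) - 203971)*(a + 195232) = (2*(-204)*((-204)² + 6*(-686)) - 203971)*(953052 + 195232) = (2*(-204)*(41616 - 4116) - 203971)*1148284 = (2*(-204)*37500 - 203971)*1148284 = (-15300000 - 203971)*1148284 = -15503971*1148284 = -17802961835764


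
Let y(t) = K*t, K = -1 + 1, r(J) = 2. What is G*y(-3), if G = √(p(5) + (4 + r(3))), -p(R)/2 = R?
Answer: 0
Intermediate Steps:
p(R) = -2*R
K = 0
y(t) = 0 (y(t) = 0*t = 0)
G = 2*I (G = √(-2*5 + (4 + 2)) = √(-10 + 6) = √(-4) = 2*I ≈ 2.0*I)
G*y(-3) = (2*I)*0 = 0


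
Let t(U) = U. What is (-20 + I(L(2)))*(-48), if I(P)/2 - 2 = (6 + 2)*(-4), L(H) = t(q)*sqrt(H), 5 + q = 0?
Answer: 3840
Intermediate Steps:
q = -5 (q = -5 + 0 = -5)
L(H) = -5*sqrt(H)
I(P) = -60 (I(P) = 4 + 2*((6 + 2)*(-4)) = 4 + 2*(8*(-4)) = 4 + 2*(-32) = 4 - 64 = -60)
(-20 + I(L(2)))*(-48) = (-20 - 60)*(-48) = -80*(-48) = 3840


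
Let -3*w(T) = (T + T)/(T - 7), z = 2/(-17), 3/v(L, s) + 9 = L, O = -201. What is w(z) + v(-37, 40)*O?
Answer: 218705/16698 ≈ 13.098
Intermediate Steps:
v(L, s) = 3/(-9 + L)
z = -2/17 (z = 2*(-1/17) = -2/17 ≈ -0.11765)
w(T) = -2*T/(3*(-7 + T)) (w(T) = -(T + T)/(3*(T - 7)) = -2*T/(3*(-7 + T)))
w(z) + v(-37, 40)*O = -2*(-2/17)/(-21 + 3*(-2/17)) + (3/(-9 - 37))*(-201) = -2*(-2/17)/(-21 - 6/17) + (3/(-46))*(-201) = -2*(-2/17)/(-363/17) + (3*(-1/46))*(-201) = -2*(-2/17)*(-17/363) - 3/46*(-201) = -4/363 + 603/46 = 218705/16698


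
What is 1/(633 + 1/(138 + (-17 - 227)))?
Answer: 106/67097 ≈ 0.0015798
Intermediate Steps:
1/(633 + 1/(138 + (-17 - 227))) = 1/(633 + 1/(138 - 244)) = 1/(633 + 1/(-106)) = 1/(633 - 1/106) = 1/(67097/106) = 106/67097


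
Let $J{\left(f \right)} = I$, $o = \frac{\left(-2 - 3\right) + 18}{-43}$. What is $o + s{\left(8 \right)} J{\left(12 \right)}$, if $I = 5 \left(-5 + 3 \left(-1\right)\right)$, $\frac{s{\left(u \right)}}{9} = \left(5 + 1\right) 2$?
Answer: $- \frac{185773}{43} \approx -4320.3$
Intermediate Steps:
$s{\left(u \right)} = 108$ ($s{\left(u \right)} = 9 \left(5 + 1\right) 2 = 9 \cdot 6 \cdot 2 = 9 \cdot 12 = 108$)
$o = - \frac{13}{43}$ ($o = \left(-5 + 18\right) \left(- \frac{1}{43}\right) = 13 \left(- \frac{1}{43}\right) = - \frac{13}{43} \approx -0.30233$)
$I = -40$ ($I = 5 \left(-5 - 3\right) = 5 \left(-8\right) = -40$)
$J{\left(f \right)} = -40$
$o + s{\left(8 \right)} J{\left(12 \right)} = - \frac{13}{43} + 108 \left(-40\right) = - \frac{13}{43} - 4320 = - \frac{185773}{43}$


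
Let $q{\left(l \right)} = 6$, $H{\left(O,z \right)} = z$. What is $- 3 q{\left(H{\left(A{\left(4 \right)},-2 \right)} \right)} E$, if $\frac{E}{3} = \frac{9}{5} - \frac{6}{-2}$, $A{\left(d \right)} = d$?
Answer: $- \frac{1296}{5} \approx -259.2$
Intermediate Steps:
$E = \frac{72}{5}$ ($E = 3 \left(\frac{9}{5} - \frac{6}{-2}\right) = 3 \left(9 \cdot \frac{1}{5} - -3\right) = 3 \left(\frac{9}{5} + 3\right) = 3 \cdot \frac{24}{5} = \frac{72}{5} \approx 14.4$)
$- 3 q{\left(H{\left(A{\left(4 \right)},-2 \right)} \right)} E = \left(-3\right) 6 \cdot \frac{72}{5} = \left(-18\right) \frac{72}{5} = - \frac{1296}{5}$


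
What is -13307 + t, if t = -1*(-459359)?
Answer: 446052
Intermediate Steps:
t = 459359
-13307 + t = -13307 + 459359 = 446052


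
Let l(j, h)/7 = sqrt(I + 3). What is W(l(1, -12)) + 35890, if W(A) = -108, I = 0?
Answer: 35782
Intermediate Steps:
l(j, h) = 7*sqrt(3) (l(j, h) = 7*sqrt(0 + 3) = 7*sqrt(3))
W(l(1, -12)) + 35890 = -108 + 35890 = 35782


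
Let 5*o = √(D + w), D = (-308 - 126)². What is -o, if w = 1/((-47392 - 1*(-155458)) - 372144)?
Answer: -√1459490908355314/440130 ≈ -86.800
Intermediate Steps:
D = 188356 (D = (-434)² = 188356)
w = -1/264078 (w = 1/((-47392 + 155458) - 372144) = 1/(108066 - 372144) = 1/(-264078) = -1/264078 ≈ -3.7868e-6)
o = √1459490908355314/440130 (o = √(188356 - 1/264078)/5 = √(49740675767/264078)/5 = (√1459490908355314/88026)/5 = √1459490908355314/440130 ≈ 86.800)
-o = -√1459490908355314/440130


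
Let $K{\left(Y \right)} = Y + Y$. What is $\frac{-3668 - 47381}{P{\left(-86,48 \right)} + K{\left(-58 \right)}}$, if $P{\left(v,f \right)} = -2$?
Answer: $\frac{51049}{118} \approx 432.62$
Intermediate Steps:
$K{\left(Y \right)} = 2 Y$
$\frac{-3668 - 47381}{P{\left(-86,48 \right)} + K{\left(-58 \right)}} = \frac{-3668 - 47381}{-2 + 2 \left(-58\right)} = - \frac{51049}{-2 - 116} = - \frac{51049}{-118} = \left(-51049\right) \left(- \frac{1}{118}\right) = \frac{51049}{118}$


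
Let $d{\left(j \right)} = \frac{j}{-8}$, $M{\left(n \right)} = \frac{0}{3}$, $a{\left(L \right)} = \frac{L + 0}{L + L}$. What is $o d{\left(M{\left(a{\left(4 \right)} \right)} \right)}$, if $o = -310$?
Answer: $0$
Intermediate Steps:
$a{\left(L \right)} = \frac{1}{2}$ ($a{\left(L \right)} = \frac{L}{2 L} = L \frac{1}{2 L} = \frac{1}{2}$)
$M{\left(n \right)} = 0$ ($M{\left(n \right)} = 0 \cdot \frac{1}{3} = 0$)
$d{\left(j \right)} = - \frac{j}{8}$ ($d{\left(j \right)} = j \left(- \frac{1}{8}\right) = - \frac{j}{8}$)
$o d{\left(M{\left(a{\left(4 \right)} \right)} \right)} = - 310 \left(\left(- \frac{1}{8}\right) 0\right) = \left(-310\right) 0 = 0$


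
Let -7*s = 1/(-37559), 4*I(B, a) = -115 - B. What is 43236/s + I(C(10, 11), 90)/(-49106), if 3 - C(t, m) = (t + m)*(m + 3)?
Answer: 279101475708782/24553 ≈ 1.1367e+10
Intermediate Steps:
C(t, m) = 3 - (3 + m)*(m + t) (C(t, m) = 3 - (t + m)*(m + 3) = 3 - (m + t)*(3 + m) = 3 - (3 + m)*(m + t))
I(B, a) = -115/4 - B/4 (I(B, a) = (-115 - B)/4 = -115/4 - B/4)
s = 1/262913 (s = -1/7/(-37559) = -1/7*(-1/37559) = 1/262913 ≈ 3.8035e-6)
43236/s + I(C(10, 11), 90)/(-49106) = 43236/(1/262913) + (-115/4 - (3 - 1*11**2 - 3*11 - 3*10 - 1*11*10)/4)/(-49106) = 43236*262913 + (-115/4 - (3 - 1*121 - 33 - 30 - 110)/4)*(-1/49106) = 11367306468 + (-115/4 - (3 - 121 - 33 - 30 - 110)/4)*(-1/49106) = 11367306468 + (-115/4 - 1/4*(-291))*(-1/49106) = 11367306468 + (-115/4 + 291/4)*(-1/49106) = 11367306468 + 44*(-1/49106) = 11367306468 - 22/24553 = 279101475708782/24553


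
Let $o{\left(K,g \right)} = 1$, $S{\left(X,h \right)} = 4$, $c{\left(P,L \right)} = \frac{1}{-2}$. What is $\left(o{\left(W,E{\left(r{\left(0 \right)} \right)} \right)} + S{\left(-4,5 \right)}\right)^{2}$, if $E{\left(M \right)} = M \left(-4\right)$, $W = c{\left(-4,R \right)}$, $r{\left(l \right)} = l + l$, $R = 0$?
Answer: $25$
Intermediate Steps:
$c{\left(P,L \right)} = - \frac{1}{2}$
$r{\left(l \right)} = 2 l$
$W = - \frac{1}{2} \approx -0.5$
$E{\left(M \right)} = - 4 M$
$\left(o{\left(W,E{\left(r{\left(0 \right)} \right)} \right)} + S{\left(-4,5 \right)}\right)^{2} = \left(1 + 4\right)^{2} = 5^{2} = 25$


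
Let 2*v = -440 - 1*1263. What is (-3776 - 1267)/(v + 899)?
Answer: -10086/95 ≈ -106.17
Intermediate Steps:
v = -1703/2 (v = (-440 - 1*1263)/2 = (-440 - 1263)/2 = (1/2)*(-1703) = -1703/2 ≈ -851.50)
(-3776 - 1267)/(v + 899) = (-3776 - 1267)/(-1703/2 + 899) = -5043/95/2 = -5043*2/95 = -10086/95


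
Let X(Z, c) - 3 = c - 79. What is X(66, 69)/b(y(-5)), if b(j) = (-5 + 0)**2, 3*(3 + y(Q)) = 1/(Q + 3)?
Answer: -7/25 ≈ -0.28000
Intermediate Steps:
y(Q) = -3 + 1/(3*(3 + Q)) (y(Q) = -3 + 1/(3*(Q + 3)) = -3 + 1/(3*(3 + Q)))
X(Z, c) = -76 + c (X(Z, c) = 3 + (c - 79) = 3 + (-79 + c) = -76 + c)
b(j) = 25 (b(j) = (-5)**2 = 25)
X(66, 69)/b(y(-5)) = (-76 + 69)/25 = -7*1/25 = -7/25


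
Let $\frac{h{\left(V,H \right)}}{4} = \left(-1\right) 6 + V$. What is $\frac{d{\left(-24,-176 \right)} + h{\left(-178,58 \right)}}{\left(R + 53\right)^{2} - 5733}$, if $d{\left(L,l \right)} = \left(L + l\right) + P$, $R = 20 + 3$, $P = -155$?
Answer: $- \frac{1091}{43} \approx -25.372$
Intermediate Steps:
$h{\left(V,H \right)} = -24 + 4 V$ ($h{\left(V,H \right)} = 4 \left(\left(-1\right) 6 + V\right) = 4 \left(-6 + V\right) = -24 + 4 V$)
$R = 23$
$d{\left(L,l \right)} = -155 + L + l$ ($d{\left(L,l \right)} = \left(L + l\right) - 155 = -155 + L + l$)
$\frac{d{\left(-24,-176 \right)} + h{\left(-178,58 \right)}}{\left(R + 53\right)^{2} - 5733} = \frac{\left(-155 - 24 - 176\right) + \left(-24 + 4 \left(-178\right)\right)}{\left(23 + 53\right)^{2} - 5733} = \frac{-355 - 736}{76^{2} - 5733} = \frac{-355 - 736}{5776 - 5733} = - \frac{1091}{43}$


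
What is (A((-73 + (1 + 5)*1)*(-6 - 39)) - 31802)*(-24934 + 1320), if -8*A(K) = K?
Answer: 3039487817/4 ≈ 7.5987e+8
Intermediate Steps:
A(K) = -K/8
(A((-73 + (1 + 5)*1)*(-6 - 39)) - 31802)*(-24934 + 1320) = (-(-73 + (1 + 5)*1)*(-6 - 39)/8 - 31802)*(-24934 + 1320) = (-(-73 + 6*1)*(-45)/8 - 31802)*(-23614) = (-(-73 + 6)*(-45)/8 - 31802)*(-23614) = (-(-67)*(-45)/8 - 31802)*(-23614) = (-1/8*3015 - 31802)*(-23614) = (-3015/8 - 31802)*(-23614) = -257431/8*(-23614) = 3039487817/4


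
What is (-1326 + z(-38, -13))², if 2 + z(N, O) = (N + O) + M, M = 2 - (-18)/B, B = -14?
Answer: 93083904/49 ≈ 1.8997e+6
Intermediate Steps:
M = 5/7 (M = 2 - (-18)/(-14) = 2 - (-18)*(-1)/14 = 2 - 1*9/7 = 2 - 9/7 = 5/7 ≈ 0.71429)
z(N, O) = -9/7 + N + O (z(N, O) = -2 + ((N + O) + 5/7) = -2 + (5/7 + N + O) = -9/7 + N + O)
(-1326 + z(-38, -13))² = (-1326 + (-9/7 - 38 - 13))² = (-1326 - 366/7)² = (-9648/7)² = 93083904/49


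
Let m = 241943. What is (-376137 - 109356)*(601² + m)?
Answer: -292822189992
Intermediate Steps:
(-376137 - 109356)*(601² + m) = (-376137 - 109356)*(601² + 241943) = -485493*(361201 + 241943) = -485493*603144 = -292822189992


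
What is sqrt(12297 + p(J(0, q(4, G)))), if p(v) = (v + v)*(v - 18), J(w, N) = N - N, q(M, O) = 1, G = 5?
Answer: sqrt(12297) ≈ 110.89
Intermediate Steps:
J(w, N) = 0
p(v) = 2*v*(-18 + v) (p(v) = (2*v)*(-18 + v) = 2*v*(-18 + v))
sqrt(12297 + p(J(0, q(4, G)))) = sqrt(12297 + 2*0*(-18 + 0)) = sqrt(12297 + 2*0*(-18)) = sqrt(12297 + 0) = sqrt(12297)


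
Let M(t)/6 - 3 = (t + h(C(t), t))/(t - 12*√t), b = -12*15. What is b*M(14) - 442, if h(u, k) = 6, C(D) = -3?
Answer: -45706/13 + 12960*√14/91 ≈ -2983.0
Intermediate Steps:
b = -180
M(t) = 18 + 6*(6 + t)/(t - 12*√t) (M(t) = 18 + 6*((t + 6)/(t - 12*√t)) = 18 + 6*((6 + t)/(t - 12*√t)) = 18 + 6*(6 + t)/(t - 12*√t))
b*M(14) - 442 = -2160*(-3 - 2*14 + 18*√14)/(-1*14 + 12*√14) - 442 = -2160*(-3 - 28 + 18*√14)/(-14 + 12*√14) - 442 = -2160*(-31 + 18*√14)/(-14 + 12*√14) - 442 = -442 - 2160*(-31 + 18*√14)/(-14 + 12*√14)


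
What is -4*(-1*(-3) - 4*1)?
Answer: 4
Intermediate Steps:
-4*(-1*(-3) - 4*1) = -4*(3 - 4) = -4*(-1) = 4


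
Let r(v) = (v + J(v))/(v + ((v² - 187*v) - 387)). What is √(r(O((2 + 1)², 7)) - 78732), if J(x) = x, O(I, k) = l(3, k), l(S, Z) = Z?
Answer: I*√13234850635/410 ≈ 280.59*I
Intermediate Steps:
O(I, k) = k
r(v) = 2*v/(-387 + v² - 186*v) (r(v) = (v + v)/(v + ((v² - 187*v) - 387)) = (2*v)/(v + (-387 + v² - 187*v)) = (2*v)/(-387 + v² - 186*v) = 2*v/(-387 + v² - 186*v))
√(r(O((2 + 1)², 7)) - 78732) = √(2*7/(-387 + 7² - 186*7) - 78732) = √(2*7/(-387 + 49 - 1302) - 78732) = √(2*7/(-1640) - 78732) = √(2*7*(-1/1640) - 78732) = √(-7/820 - 78732) = √(-64560247/820) = I*√13234850635/410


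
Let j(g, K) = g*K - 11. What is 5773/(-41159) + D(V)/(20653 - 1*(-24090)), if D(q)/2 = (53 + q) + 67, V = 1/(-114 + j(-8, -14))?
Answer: -3229583645/23940502781 ≈ -0.13490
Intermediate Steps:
j(g, K) = -11 + K*g (j(g, K) = K*g - 11 = -11 + K*g)
V = -1/13 (V = 1/(-114 + (-11 - 14*(-8))) = 1/(-114 + (-11 + 112)) = 1/(-114 + 101) = 1/(-13) = -1/13 ≈ -0.076923)
D(q) = 240 + 2*q (D(q) = 2*((53 + q) + 67) = 2*(120 + q) = 240 + 2*q)
5773/(-41159) + D(V)/(20653 - 1*(-24090)) = 5773/(-41159) + (240 + 2*(-1/13))/(20653 - 1*(-24090)) = 5773*(-1/41159) + (240 - 2/13)/(20653 + 24090) = -5773/41159 + (3118/13)/44743 = -5773/41159 + (3118/13)*(1/44743) = -5773/41159 + 3118/581659 = -3229583645/23940502781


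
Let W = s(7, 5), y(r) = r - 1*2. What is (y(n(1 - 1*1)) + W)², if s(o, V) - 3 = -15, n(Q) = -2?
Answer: 256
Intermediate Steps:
s(o, V) = -12 (s(o, V) = 3 - 15 = -12)
y(r) = -2 + r (y(r) = r - 2 = -2 + r)
W = -12
(y(n(1 - 1*1)) + W)² = ((-2 - 2) - 12)² = (-4 - 12)² = (-16)² = 256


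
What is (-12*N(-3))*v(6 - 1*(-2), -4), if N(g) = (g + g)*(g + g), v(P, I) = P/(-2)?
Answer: 1728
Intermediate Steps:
v(P, I) = -P/2 (v(P, I) = P*(-½) = -P/2)
N(g) = 4*g² (N(g) = (2*g)*(2*g) = 4*g²)
(-12*N(-3))*v(6 - 1*(-2), -4) = (-48*(-3)²)*(-(6 - 1*(-2))/2) = (-48*9)*(-(6 + 2)/2) = (-12*36)*(-½*8) = -432*(-4) = 1728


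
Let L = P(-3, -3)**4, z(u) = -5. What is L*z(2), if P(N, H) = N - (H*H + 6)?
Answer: -524880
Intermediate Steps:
P(N, H) = -6 + N - H**2 (P(N, H) = N - (H**2 + 6) = N - (6 + H**2) = N + (-6 - H**2) = -6 + N - H**2)
L = 104976 (L = (-6 - 3 - 1*(-3)**2)**4 = (-6 - 3 - 1*9)**4 = (-6 - 3 - 9)**4 = (-18)**4 = 104976)
L*z(2) = 104976*(-5) = -524880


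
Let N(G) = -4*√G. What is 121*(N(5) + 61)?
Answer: 7381 - 484*√5 ≈ 6298.7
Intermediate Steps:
121*(N(5) + 61) = 121*(-4*√5 + 61) = 121*(61 - 4*√5) = 7381 - 484*√5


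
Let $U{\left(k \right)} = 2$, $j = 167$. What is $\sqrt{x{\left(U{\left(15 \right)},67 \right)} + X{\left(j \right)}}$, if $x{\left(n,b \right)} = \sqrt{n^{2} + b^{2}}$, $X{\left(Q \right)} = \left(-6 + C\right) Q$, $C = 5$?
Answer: $\sqrt{-167 + \sqrt{4493}} \approx 9.9985 i$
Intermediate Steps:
$X{\left(Q \right)} = - Q$ ($X{\left(Q \right)} = \left(-6 + 5\right) Q = - Q$)
$x{\left(n,b \right)} = \sqrt{b^{2} + n^{2}}$
$\sqrt{x{\left(U{\left(15 \right)},67 \right)} + X{\left(j \right)}} = \sqrt{\sqrt{67^{2} + 2^{2}} - 167} = \sqrt{\sqrt{4489 + 4} - 167} = \sqrt{\sqrt{4493} - 167} = \sqrt{-167 + \sqrt{4493}}$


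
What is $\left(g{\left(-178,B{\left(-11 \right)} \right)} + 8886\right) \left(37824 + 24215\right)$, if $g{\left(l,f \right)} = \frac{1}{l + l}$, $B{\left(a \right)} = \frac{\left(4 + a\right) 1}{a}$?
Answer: $\frac{196255103185}{356} \approx 5.5128 \cdot 10^{8}$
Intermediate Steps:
$B{\left(a \right)} = \frac{4 + a}{a}$
$g{\left(l,f \right)} = \frac{1}{2 l}$
$\left(g{\left(-178,B{\left(-11 \right)} \right)} + 8886\right) \left(37824 + 24215\right) = \left(\frac{1}{2 \left(-178\right)} + 8886\right) \left(37824 + 24215\right) = \left(\frac{1}{2} \left(- \frac{1}{178}\right) + 8886\right) 62039 = \left(- \frac{1}{356} + 8886\right) 62039 = \frac{3163415}{356} \cdot 62039 = \frac{196255103185}{356}$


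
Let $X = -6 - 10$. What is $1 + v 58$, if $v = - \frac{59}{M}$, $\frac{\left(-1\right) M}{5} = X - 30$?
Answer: $- \frac{1596}{115} \approx -13.878$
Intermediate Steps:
$X = -16$
$M = 230$ ($M = - 5 \left(-16 - 30\right) = \left(-5\right) \left(-46\right) = 230$)
$v = - \frac{59}{230} \approx -0.25652$
$1 + v 58 = 1 - \frac{1711}{115} = - \frac{1596}{115}$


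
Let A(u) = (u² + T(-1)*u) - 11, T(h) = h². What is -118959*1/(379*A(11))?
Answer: -118959/45859 ≈ -2.5940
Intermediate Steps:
A(u) = -11 + u + u² (A(u) = (u² + (-1)²*u) - 11 = (u² + 1*u) - 11 = (u² + u) - 11 = (u + u²) - 11 = -11 + u + u²)
-118959*1/(379*A(11)) = -118959*1/(379*(-11 + 11 + 11²)) = -118959*1/(379*(-11 + 11 + 121)) = -118959/(379*121) = -118959/45859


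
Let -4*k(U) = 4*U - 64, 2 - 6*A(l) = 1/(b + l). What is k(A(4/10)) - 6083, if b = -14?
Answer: -825159/136 ≈ -6067.3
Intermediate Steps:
A(l) = ⅓ - 1/(6*(-14 + l))
k(U) = 16 - U (k(U) = -(4*U - 64)/4 = -(-64 + 4*U)/4 = 16 - U)
k(A(4/10)) - 6083 = (16 - (-29 + 2*(4/10))/(6*(-14 + 4/10))) - 6083 = (16 - (-29 + 2*(4*(⅒)))/(6*(-14 + 4*(⅒)))) - 6083 = (16 - (-29 + 2*(⅖))/(6*(-14 + ⅖))) - 6083 = (16 - (-29 + ⅘)/(6*(-68/5))) - 6083 = (16 - (-5)*(-141)/(6*68*5)) - 6083 = (16 - 1*47/136) - 6083 = (16 - 47/136) - 6083 = 2129/136 - 6083 = -825159/136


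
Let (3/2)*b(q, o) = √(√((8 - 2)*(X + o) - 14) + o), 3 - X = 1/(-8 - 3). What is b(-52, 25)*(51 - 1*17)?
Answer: 68*√(3025 + 110*√187)/33 ≈ 138.68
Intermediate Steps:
X = 34/11 (X = 3 - 1/(-8 - 3) = 3 - 1/(-11) = 3 - 1*(-1/11) = 3 + 1/11 = 34/11 ≈ 3.0909)
b(q, o) = 2*√(o + √(50/11 + 6*o))/3 (b(q, o) = 2*√(√((8 - 2)*(34/11 + o) - 14) + o)/3 = 2*√(√(6*(34/11 + o) - 14) + o)/3 = 2*√(√((204/11 + 6*o) - 14) + o)/3 = 2*√(√(50/11 + 6*o) + o)/3 = 2*√(o + √(50/11 + 6*o))/3)
b(-52, 25)*(51 - 1*17) = (2*√(121*25 + 11*√22*√(25 + 33*25))/33)*(51 - 1*17) = (2*√(3025 + 11*√22*√(25 + 825))/33)*(51 - 17) = (2*√(3025 + 11*√22*√850)/33)*34 = (2*√(3025 + 11*√22*(5*√34))/33)*34 = (2*√(3025 + 110*√187)/33)*34 = 68*√(3025 + 110*√187)/33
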